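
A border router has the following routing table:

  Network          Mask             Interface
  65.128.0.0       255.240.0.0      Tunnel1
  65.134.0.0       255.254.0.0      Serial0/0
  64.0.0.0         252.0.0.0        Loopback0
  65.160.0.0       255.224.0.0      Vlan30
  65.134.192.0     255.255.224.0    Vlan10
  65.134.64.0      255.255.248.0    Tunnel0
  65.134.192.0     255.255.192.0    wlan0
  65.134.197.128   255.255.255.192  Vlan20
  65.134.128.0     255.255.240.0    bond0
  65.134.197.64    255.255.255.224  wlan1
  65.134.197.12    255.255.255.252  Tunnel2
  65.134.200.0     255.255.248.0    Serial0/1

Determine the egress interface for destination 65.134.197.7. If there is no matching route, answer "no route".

Vlan10

Routes whose prefix contains 65.134.197.7:
  64.0.0.0/6 (64.0.0.0 - 67.255.255.255) -> Loopback0
  65.128.0.0/12 (65.128.0.0 - 65.143.255.255) -> Tunnel1
  65.134.0.0/15 (65.134.0.0 - 65.135.255.255) -> Serial0/0
  65.134.192.0/18 (65.134.192.0 - 65.134.255.255) -> wlan0
  65.134.192.0/19 (65.134.192.0 - 65.134.223.255) -> Vlan10
More-specific entries that do NOT match:
  65.134.197.12/30 (65.134.197.12 - 65.134.197.15) does not contain 65.134.197.7
  65.134.197.64/27 (65.134.197.64 - 65.134.197.95) does not contain 65.134.197.7
  65.134.197.128/26 (65.134.197.128 - 65.134.197.191) does not contain 65.134.197.7
  65.134.64.0/21 (65.134.64.0 - 65.134.71.255) does not contain 65.134.197.7
  65.134.200.0/21 (65.134.200.0 - 65.134.207.255) does not contain 65.134.197.7
  65.134.128.0/20 (65.134.128.0 - 65.134.143.255) does not contain 65.134.197.7
Longest matching prefix is /19 -> interface Vlan10.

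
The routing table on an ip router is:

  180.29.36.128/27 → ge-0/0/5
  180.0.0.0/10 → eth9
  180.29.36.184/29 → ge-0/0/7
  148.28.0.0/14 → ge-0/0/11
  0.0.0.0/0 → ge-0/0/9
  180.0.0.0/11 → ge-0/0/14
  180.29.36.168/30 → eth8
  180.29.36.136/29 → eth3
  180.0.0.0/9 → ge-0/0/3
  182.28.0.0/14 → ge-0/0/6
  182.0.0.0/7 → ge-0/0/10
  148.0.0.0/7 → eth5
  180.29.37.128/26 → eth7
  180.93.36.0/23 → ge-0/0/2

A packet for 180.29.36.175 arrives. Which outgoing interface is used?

ge-0/0/14

Routes whose prefix contains 180.29.36.175:
  0.0.0.0/0 (default, matches everything) -> ge-0/0/9
  180.0.0.0/9 (180.0.0.0 - 180.127.255.255) -> ge-0/0/3
  180.0.0.0/10 (180.0.0.0 - 180.63.255.255) -> eth9
  180.0.0.0/11 (180.0.0.0 - 180.31.255.255) -> ge-0/0/14
More-specific entries that do NOT match:
  180.29.36.168/30 (180.29.36.168 - 180.29.36.171) does not contain 180.29.36.175
  180.29.36.184/29 (180.29.36.184 - 180.29.36.191) does not contain 180.29.36.175
  180.29.36.136/29 (180.29.36.136 - 180.29.36.143) does not contain 180.29.36.175
  180.29.36.128/27 (180.29.36.128 - 180.29.36.159) does not contain 180.29.36.175
  180.29.37.128/26 (180.29.37.128 - 180.29.37.191) does not contain 180.29.36.175
  180.93.36.0/23 (180.93.36.0 - 180.93.37.255) does not contain 180.29.36.175
  148.28.0.0/14 (148.28.0.0 - 148.31.255.255) does not contain 180.29.36.175
  182.28.0.0/14 (182.28.0.0 - 182.31.255.255) does not contain 180.29.36.175
Longest matching prefix is /11 -> interface ge-0/0/14.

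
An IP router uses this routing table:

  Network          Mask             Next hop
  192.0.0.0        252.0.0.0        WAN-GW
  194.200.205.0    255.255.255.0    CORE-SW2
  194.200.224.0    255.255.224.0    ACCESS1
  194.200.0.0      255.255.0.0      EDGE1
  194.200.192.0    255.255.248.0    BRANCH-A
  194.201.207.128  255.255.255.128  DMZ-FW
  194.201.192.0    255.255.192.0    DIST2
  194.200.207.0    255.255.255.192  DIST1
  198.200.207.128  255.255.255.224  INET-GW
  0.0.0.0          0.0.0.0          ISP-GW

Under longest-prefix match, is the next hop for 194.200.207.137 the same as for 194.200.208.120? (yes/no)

yes

194.200.207.137: longest match 194.200.0.0/16 -> EDGE1
194.200.208.120: longest match 194.200.0.0/16 -> EDGE1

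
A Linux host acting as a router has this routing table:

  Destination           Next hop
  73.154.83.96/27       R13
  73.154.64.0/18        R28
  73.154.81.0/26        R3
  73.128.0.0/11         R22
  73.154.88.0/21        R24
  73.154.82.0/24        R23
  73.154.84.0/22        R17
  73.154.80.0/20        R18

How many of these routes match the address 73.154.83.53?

3

Prefixes containing 73.154.83.53:
  73.128.0.0/11 (73.128.0.0 - 73.159.255.255)
  73.154.64.0/18 (73.154.64.0 - 73.154.127.255)
  73.154.80.0/20 (73.154.80.0 - 73.154.95.255)
Total matching entries: 3.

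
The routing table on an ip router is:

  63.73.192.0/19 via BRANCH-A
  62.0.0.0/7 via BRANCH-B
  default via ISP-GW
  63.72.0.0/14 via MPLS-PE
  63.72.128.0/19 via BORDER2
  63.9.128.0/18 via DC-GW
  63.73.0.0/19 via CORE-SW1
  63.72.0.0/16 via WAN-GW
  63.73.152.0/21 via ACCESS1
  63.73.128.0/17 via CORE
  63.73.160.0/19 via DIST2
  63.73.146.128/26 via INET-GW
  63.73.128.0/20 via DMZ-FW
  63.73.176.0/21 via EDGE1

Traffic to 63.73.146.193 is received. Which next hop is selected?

Routes whose prefix contains 63.73.146.193:
  0.0.0.0/0 (default, matches everything) -> ISP-GW
  62.0.0.0/7 (62.0.0.0 - 63.255.255.255) -> BRANCH-B
  63.72.0.0/14 (63.72.0.0 - 63.75.255.255) -> MPLS-PE
  63.73.128.0/17 (63.73.128.0 - 63.73.255.255) -> CORE
More-specific entries that do NOT match:
  63.73.146.128/26 (63.73.146.128 - 63.73.146.191) does not contain 63.73.146.193
  63.73.152.0/21 (63.73.152.0 - 63.73.159.255) does not contain 63.73.146.193
  63.73.176.0/21 (63.73.176.0 - 63.73.183.255) does not contain 63.73.146.193
  63.73.128.0/20 (63.73.128.0 - 63.73.143.255) does not contain 63.73.146.193
  63.73.192.0/19 (63.73.192.0 - 63.73.223.255) does not contain 63.73.146.193
  63.72.128.0/19 (63.72.128.0 - 63.72.159.255) does not contain 63.73.146.193
  63.73.0.0/19 (63.73.0.0 - 63.73.31.255) does not contain 63.73.146.193
  63.73.160.0/19 (63.73.160.0 - 63.73.191.255) does not contain 63.73.146.193
  63.9.128.0/18 (63.9.128.0 - 63.9.191.255) does not contain 63.73.146.193
Longest matching prefix is /17 -> next hop CORE.

CORE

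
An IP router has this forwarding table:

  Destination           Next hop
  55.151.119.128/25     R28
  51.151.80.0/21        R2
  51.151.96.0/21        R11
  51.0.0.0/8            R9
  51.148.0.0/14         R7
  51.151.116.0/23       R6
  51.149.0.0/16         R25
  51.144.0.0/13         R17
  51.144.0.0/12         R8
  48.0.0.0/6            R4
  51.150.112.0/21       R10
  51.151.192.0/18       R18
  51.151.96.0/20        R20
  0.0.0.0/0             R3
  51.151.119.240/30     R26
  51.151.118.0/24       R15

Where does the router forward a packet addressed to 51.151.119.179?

R7

Routes whose prefix contains 51.151.119.179:
  0.0.0.0/0 (default, matches everything) -> R3
  48.0.0.0/6 (48.0.0.0 - 51.255.255.255) -> R4
  51.0.0.0/8 (51.0.0.0 - 51.255.255.255) -> R9
  51.144.0.0/12 (51.144.0.0 - 51.159.255.255) -> R8
  51.144.0.0/13 (51.144.0.0 - 51.151.255.255) -> R17
  51.148.0.0/14 (51.148.0.0 - 51.151.255.255) -> R7
More-specific entries that do NOT match:
  51.151.119.240/30 (51.151.119.240 - 51.151.119.243) does not contain 51.151.119.179
  55.151.119.128/25 (55.151.119.128 - 55.151.119.255) does not contain 51.151.119.179
  51.151.118.0/24 (51.151.118.0 - 51.151.118.255) does not contain 51.151.119.179
  51.151.116.0/23 (51.151.116.0 - 51.151.117.255) does not contain 51.151.119.179
  51.151.80.0/21 (51.151.80.0 - 51.151.87.255) does not contain 51.151.119.179
  51.151.96.0/21 (51.151.96.0 - 51.151.103.255) does not contain 51.151.119.179
  51.150.112.0/21 (51.150.112.0 - 51.150.119.255) does not contain 51.151.119.179
  51.151.96.0/20 (51.151.96.0 - 51.151.111.255) does not contain 51.151.119.179
  51.151.192.0/18 (51.151.192.0 - 51.151.255.255) does not contain 51.151.119.179
  51.149.0.0/16 (51.149.0.0 - 51.149.255.255) does not contain 51.151.119.179
Longest matching prefix is /14 -> next hop R7.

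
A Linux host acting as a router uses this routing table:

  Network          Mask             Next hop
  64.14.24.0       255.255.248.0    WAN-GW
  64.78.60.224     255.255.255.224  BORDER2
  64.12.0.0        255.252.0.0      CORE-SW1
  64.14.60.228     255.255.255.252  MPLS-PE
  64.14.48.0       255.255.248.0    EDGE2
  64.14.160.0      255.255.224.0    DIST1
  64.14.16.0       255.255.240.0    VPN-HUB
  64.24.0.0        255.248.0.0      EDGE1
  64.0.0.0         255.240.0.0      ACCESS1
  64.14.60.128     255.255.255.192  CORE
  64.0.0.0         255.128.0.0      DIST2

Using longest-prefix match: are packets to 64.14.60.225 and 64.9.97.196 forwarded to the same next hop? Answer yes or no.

no

64.14.60.225: longest match 64.12.0.0/14 -> CORE-SW1
64.9.97.196: longest match 64.0.0.0/12 -> ACCESS1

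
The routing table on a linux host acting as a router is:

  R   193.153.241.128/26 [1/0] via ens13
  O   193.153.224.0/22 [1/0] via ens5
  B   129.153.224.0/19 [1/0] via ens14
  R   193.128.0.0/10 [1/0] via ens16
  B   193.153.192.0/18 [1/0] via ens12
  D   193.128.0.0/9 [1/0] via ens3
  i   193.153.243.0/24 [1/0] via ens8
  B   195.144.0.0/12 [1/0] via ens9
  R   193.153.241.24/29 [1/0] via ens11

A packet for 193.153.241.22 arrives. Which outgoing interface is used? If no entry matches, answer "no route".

ens12

Routes whose prefix contains 193.153.241.22:
  193.128.0.0/9 (193.128.0.0 - 193.255.255.255) -> ens3
  193.128.0.0/10 (193.128.0.0 - 193.191.255.255) -> ens16
  193.153.192.0/18 (193.153.192.0 - 193.153.255.255) -> ens12
More-specific entries that do NOT match:
  193.153.241.24/29 (193.153.241.24 - 193.153.241.31) does not contain 193.153.241.22
  193.153.241.128/26 (193.153.241.128 - 193.153.241.191) does not contain 193.153.241.22
  193.153.243.0/24 (193.153.243.0 - 193.153.243.255) does not contain 193.153.241.22
  193.153.224.0/22 (193.153.224.0 - 193.153.227.255) does not contain 193.153.241.22
  129.153.224.0/19 (129.153.224.0 - 129.153.255.255) does not contain 193.153.241.22
Longest matching prefix is /18 -> interface ens12.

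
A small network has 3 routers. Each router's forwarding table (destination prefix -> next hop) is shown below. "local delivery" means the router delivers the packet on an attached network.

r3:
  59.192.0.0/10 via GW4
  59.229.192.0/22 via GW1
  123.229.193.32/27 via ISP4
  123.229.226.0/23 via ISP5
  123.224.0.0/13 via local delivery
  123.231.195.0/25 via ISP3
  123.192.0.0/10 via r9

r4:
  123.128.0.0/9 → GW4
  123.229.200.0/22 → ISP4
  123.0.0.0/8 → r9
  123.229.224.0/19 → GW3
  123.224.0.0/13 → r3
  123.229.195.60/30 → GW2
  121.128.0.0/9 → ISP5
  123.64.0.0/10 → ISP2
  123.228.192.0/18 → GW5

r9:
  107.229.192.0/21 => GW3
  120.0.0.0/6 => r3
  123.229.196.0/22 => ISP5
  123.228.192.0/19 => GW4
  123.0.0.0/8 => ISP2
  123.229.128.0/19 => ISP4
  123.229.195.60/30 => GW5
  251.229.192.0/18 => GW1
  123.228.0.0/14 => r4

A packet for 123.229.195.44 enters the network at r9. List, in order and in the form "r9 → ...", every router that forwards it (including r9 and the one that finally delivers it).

r9 → r4 → r3

At r9: longest match for 123.229.195.44 is 123.228.0.0/14 -> r4
At r4: longest match for 123.229.195.44 is 123.224.0.0/13 -> r3
At r3: longest match for 123.229.195.44 is 123.224.0.0/13 -> local delivery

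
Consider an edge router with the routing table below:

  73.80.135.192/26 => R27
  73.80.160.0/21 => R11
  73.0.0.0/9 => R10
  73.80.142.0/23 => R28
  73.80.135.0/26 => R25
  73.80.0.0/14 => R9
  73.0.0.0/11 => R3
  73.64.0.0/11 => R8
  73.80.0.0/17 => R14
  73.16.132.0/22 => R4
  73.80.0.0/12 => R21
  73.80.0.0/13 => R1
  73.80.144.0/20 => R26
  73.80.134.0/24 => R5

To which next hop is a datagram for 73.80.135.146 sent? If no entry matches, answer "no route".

Routes whose prefix contains 73.80.135.146:
  73.0.0.0/9 (73.0.0.0 - 73.127.255.255) -> R10
  73.64.0.0/11 (73.64.0.0 - 73.95.255.255) -> R8
  73.80.0.0/12 (73.80.0.0 - 73.95.255.255) -> R21
  73.80.0.0/13 (73.80.0.0 - 73.87.255.255) -> R1
  73.80.0.0/14 (73.80.0.0 - 73.83.255.255) -> R9
More-specific entries that do NOT match:
  73.80.135.192/26 (73.80.135.192 - 73.80.135.255) does not contain 73.80.135.146
  73.80.135.0/26 (73.80.135.0 - 73.80.135.63) does not contain 73.80.135.146
  73.80.134.0/24 (73.80.134.0 - 73.80.134.255) does not contain 73.80.135.146
  73.80.142.0/23 (73.80.142.0 - 73.80.143.255) does not contain 73.80.135.146
  73.16.132.0/22 (73.16.132.0 - 73.16.135.255) does not contain 73.80.135.146
  73.80.160.0/21 (73.80.160.0 - 73.80.167.255) does not contain 73.80.135.146
  73.80.144.0/20 (73.80.144.0 - 73.80.159.255) does not contain 73.80.135.146
  73.80.0.0/17 (73.80.0.0 - 73.80.127.255) does not contain 73.80.135.146
Longest matching prefix is /14 -> next hop R9.

R9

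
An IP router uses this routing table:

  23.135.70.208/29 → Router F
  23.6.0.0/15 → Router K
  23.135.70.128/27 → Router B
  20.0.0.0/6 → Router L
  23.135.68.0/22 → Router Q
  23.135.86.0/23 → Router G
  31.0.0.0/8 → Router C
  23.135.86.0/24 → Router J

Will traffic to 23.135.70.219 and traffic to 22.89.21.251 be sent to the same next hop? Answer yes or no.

no

23.135.70.219: longest match 23.135.68.0/22 -> Router Q
22.89.21.251: longest match 20.0.0.0/6 -> Router L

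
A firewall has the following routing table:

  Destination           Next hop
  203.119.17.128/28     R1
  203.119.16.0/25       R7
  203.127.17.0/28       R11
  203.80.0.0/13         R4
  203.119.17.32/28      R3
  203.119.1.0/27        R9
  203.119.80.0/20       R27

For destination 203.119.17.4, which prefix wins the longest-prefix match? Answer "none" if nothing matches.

203.119.17.4 is outside every listed prefix and there is no default route.

none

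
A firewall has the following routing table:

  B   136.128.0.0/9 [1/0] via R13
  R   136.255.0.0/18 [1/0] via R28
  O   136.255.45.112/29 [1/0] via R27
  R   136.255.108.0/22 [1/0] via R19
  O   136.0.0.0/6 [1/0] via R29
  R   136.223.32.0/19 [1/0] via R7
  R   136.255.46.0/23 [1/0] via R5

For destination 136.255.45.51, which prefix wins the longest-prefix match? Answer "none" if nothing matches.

Entries matching 136.255.45.51:
  136.0.0.0/6 (136.0.0.0 - 139.255.255.255)
  136.128.0.0/9 (136.128.0.0 - 136.255.255.255)
  136.255.0.0/18 (136.255.0.0 - 136.255.63.255)
Most specific is 136.255.0.0/18.

136.255.0.0/18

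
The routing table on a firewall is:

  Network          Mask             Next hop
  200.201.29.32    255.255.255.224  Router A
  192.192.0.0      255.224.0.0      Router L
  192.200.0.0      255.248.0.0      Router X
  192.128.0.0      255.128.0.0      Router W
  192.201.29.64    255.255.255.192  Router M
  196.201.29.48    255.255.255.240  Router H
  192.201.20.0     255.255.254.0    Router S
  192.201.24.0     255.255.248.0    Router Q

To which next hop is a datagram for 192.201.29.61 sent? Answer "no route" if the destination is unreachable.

Routes whose prefix contains 192.201.29.61:
  192.128.0.0/9 (192.128.0.0 - 192.255.255.255) -> Router W
  192.192.0.0/11 (192.192.0.0 - 192.223.255.255) -> Router L
  192.200.0.0/13 (192.200.0.0 - 192.207.255.255) -> Router X
  192.201.24.0/21 (192.201.24.0 - 192.201.31.255) -> Router Q
More-specific entries that do NOT match:
  196.201.29.48/28 (196.201.29.48 - 196.201.29.63) does not contain 192.201.29.61
  200.201.29.32/27 (200.201.29.32 - 200.201.29.63) does not contain 192.201.29.61
  192.201.29.64/26 (192.201.29.64 - 192.201.29.127) does not contain 192.201.29.61
  192.201.20.0/23 (192.201.20.0 - 192.201.21.255) does not contain 192.201.29.61
Longest matching prefix is /21 -> next hop Router Q.

Router Q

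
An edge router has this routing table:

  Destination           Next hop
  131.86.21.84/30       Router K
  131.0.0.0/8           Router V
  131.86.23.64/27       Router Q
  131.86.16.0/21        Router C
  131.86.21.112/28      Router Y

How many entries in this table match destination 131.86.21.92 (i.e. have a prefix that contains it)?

2

Prefixes containing 131.86.21.92:
  131.0.0.0/8 (131.0.0.0 - 131.255.255.255)
  131.86.16.0/21 (131.86.16.0 - 131.86.23.255)
Total matching entries: 2.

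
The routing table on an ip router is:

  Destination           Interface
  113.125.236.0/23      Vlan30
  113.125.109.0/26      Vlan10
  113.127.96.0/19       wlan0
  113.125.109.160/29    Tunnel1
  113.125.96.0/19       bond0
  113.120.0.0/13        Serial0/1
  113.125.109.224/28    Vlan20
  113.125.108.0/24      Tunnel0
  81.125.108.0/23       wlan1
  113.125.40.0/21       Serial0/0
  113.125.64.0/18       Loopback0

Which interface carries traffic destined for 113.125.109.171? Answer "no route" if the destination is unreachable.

Routes whose prefix contains 113.125.109.171:
  113.120.0.0/13 (113.120.0.0 - 113.127.255.255) -> Serial0/1
  113.125.64.0/18 (113.125.64.0 - 113.125.127.255) -> Loopback0
  113.125.96.0/19 (113.125.96.0 - 113.125.127.255) -> bond0
More-specific entries that do NOT match:
  113.125.109.160/29 (113.125.109.160 - 113.125.109.167) does not contain 113.125.109.171
  113.125.109.224/28 (113.125.109.224 - 113.125.109.239) does not contain 113.125.109.171
  113.125.109.0/26 (113.125.109.0 - 113.125.109.63) does not contain 113.125.109.171
  113.125.108.0/24 (113.125.108.0 - 113.125.108.255) does not contain 113.125.109.171
  113.125.236.0/23 (113.125.236.0 - 113.125.237.255) does not contain 113.125.109.171
  81.125.108.0/23 (81.125.108.0 - 81.125.109.255) does not contain 113.125.109.171
  113.125.40.0/21 (113.125.40.0 - 113.125.47.255) does not contain 113.125.109.171
Longest matching prefix is /19 -> interface bond0.

bond0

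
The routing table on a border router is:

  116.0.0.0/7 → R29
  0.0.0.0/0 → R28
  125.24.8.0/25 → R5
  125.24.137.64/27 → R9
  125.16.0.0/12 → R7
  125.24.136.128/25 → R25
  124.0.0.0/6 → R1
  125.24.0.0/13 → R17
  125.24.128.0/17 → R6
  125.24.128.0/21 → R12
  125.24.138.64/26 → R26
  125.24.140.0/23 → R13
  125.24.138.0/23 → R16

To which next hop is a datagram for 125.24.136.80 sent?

Routes whose prefix contains 125.24.136.80:
  0.0.0.0/0 (default, matches everything) -> R28
  124.0.0.0/6 (124.0.0.0 - 127.255.255.255) -> R1
  125.16.0.0/12 (125.16.0.0 - 125.31.255.255) -> R7
  125.24.0.0/13 (125.24.0.0 - 125.31.255.255) -> R17
  125.24.128.0/17 (125.24.128.0 - 125.24.255.255) -> R6
More-specific entries that do NOT match:
  125.24.137.64/27 (125.24.137.64 - 125.24.137.95) does not contain 125.24.136.80
  125.24.138.64/26 (125.24.138.64 - 125.24.138.127) does not contain 125.24.136.80
  125.24.8.0/25 (125.24.8.0 - 125.24.8.127) does not contain 125.24.136.80
  125.24.136.128/25 (125.24.136.128 - 125.24.136.255) does not contain 125.24.136.80
  125.24.140.0/23 (125.24.140.0 - 125.24.141.255) does not contain 125.24.136.80
  125.24.138.0/23 (125.24.138.0 - 125.24.139.255) does not contain 125.24.136.80
  125.24.128.0/21 (125.24.128.0 - 125.24.135.255) does not contain 125.24.136.80
Longest matching prefix is /17 -> next hop R6.

R6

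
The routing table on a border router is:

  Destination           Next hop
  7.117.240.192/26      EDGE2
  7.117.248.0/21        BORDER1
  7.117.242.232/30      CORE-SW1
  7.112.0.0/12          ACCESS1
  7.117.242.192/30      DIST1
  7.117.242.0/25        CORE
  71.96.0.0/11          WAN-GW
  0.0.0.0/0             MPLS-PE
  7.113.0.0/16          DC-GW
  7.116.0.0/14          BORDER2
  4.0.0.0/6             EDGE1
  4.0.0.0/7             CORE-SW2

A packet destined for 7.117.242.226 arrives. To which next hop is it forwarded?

Routes whose prefix contains 7.117.242.226:
  0.0.0.0/0 (default, matches everything) -> MPLS-PE
  4.0.0.0/6 (4.0.0.0 - 7.255.255.255) -> EDGE1
  7.112.0.0/12 (7.112.0.0 - 7.127.255.255) -> ACCESS1
  7.116.0.0/14 (7.116.0.0 - 7.119.255.255) -> BORDER2
More-specific entries that do NOT match:
  7.117.242.232/30 (7.117.242.232 - 7.117.242.235) does not contain 7.117.242.226
  7.117.242.192/30 (7.117.242.192 - 7.117.242.195) does not contain 7.117.242.226
  7.117.240.192/26 (7.117.240.192 - 7.117.240.255) does not contain 7.117.242.226
  7.117.242.0/25 (7.117.242.0 - 7.117.242.127) does not contain 7.117.242.226
  7.117.248.0/21 (7.117.248.0 - 7.117.255.255) does not contain 7.117.242.226
  7.113.0.0/16 (7.113.0.0 - 7.113.255.255) does not contain 7.117.242.226
Longest matching prefix is /14 -> next hop BORDER2.

BORDER2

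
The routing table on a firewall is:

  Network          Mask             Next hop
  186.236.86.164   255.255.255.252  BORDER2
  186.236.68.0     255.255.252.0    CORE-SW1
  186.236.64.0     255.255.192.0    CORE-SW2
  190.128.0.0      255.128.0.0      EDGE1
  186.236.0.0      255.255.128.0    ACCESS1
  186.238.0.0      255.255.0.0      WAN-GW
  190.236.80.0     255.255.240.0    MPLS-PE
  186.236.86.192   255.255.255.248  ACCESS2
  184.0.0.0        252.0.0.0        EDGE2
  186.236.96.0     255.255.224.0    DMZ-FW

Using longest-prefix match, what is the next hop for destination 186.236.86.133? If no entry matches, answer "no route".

Routes whose prefix contains 186.236.86.133:
  184.0.0.0/6 (184.0.0.0 - 187.255.255.255) -> EDGE2
  186.236.0.0/17 (186.236.0.0 - 186.236.127.255) -> ACCESS1
  186.236.64.0/18 (186.236.64.0 - 186.236.127.255) -> CORE-SW2
More-specific entries that do NOT match:
  186.236.86.164/30 (186.236.86.164 - 186.236.86.167) does not contain 186.236.86.133
  186.236.86.192/29 (186.236.86.192 - 186.236.86.199) does not contain 186.236.86.133
  186.236.68.0/22 (186.236.68.0 - 186.236.71.255) does not contain 186.236.86.133
  190.236.80.0/20 (190.236.80.0 - 190.236.95.255) does not contain 186.236.86.133
  186.236.96.0/19 (186.236.96.0 - 186.236.127.255) does not contain 186.236.86.133
Longest matching prefix is /18 -> next hop CORE-SW2.

CORE-SW2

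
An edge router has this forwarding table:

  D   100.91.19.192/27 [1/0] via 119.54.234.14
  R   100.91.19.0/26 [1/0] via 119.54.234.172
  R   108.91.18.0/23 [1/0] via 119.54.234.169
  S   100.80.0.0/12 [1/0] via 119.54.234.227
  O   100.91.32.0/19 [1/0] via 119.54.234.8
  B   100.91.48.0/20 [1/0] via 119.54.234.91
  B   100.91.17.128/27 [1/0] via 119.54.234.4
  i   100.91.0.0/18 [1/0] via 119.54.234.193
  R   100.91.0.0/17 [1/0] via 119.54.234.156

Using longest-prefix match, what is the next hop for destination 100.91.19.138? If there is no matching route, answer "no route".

Routes whose prefix contains 100.91.19.138:
  100.80.0.0/12 (100.80.0.0 - 100.95.255.255) -> 119.54.234.227
  100.91.0.0/17 (100.91.0.0 - 100.91.127.255) -> 119.54.234.156
  100.91.0.0/18 (100.91.0.0 - 100.91.63.255) -> 119.54.234.193
More-specific entries that do NOT match:
  100.91.19.192/27 (100.91.19.192 - 100.91.19.223) does not contain 100.91.19.138
  100.91.17.128/27 (100.91.17.128 - 100.91.17.159) does not contain 100.91.19.138
  100.91.19.0/26 (100.91.19.0 - 100.91.19.63) does not contain 100.91.19.138
  108.91.18.0/23 (108.91.18.0 - 108.91.19.255) does not contain 100.91.19.138
  100.91.48.0/20 (100.91.48.0 - 100.91.63.255) does not contain 100.91.19.138
  100.91.32.0/19 (100.91.32.0 - 100.91.63.255) does not contain 100.91.19.138
Longest matching prefix is /18 -> next hop 119.54.234.193.

119.54.234.193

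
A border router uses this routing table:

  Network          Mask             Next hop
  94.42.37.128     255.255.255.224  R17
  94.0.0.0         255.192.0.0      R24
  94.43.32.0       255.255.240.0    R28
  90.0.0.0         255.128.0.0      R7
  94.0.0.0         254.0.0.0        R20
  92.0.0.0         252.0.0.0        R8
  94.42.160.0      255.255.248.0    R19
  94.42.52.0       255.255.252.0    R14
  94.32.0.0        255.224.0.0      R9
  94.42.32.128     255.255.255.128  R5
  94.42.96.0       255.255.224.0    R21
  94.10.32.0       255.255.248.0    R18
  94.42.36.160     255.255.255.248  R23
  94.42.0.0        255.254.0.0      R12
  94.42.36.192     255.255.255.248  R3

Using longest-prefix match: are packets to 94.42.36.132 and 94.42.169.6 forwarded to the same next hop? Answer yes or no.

94.42.36.132: longest match 94.42.0.0/15 -> R12
94.42.169.6: longest match 94.42.0.0/15 -> R12

yes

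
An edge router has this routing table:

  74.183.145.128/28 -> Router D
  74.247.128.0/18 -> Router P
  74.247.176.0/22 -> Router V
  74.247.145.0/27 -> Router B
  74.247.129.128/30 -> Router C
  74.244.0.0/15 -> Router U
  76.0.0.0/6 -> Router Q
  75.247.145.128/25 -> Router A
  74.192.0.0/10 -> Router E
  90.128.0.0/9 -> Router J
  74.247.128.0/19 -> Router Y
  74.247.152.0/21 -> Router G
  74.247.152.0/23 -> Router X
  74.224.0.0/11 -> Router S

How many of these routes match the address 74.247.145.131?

4

Prefixes containing 74.247.145.131:
  74.192.0.0/10 (74.192.0.0 - 74.255.255.255)
  74.224.0.0/11 (74.224.0.0 - 74.255.255.255)
  74.247.128.0/18 (74.247.128.0 - 74.247.191.255)
  74.247.128.0/19 (74.247.128.0 - 74.247.159.255)
Total matching entries: 4.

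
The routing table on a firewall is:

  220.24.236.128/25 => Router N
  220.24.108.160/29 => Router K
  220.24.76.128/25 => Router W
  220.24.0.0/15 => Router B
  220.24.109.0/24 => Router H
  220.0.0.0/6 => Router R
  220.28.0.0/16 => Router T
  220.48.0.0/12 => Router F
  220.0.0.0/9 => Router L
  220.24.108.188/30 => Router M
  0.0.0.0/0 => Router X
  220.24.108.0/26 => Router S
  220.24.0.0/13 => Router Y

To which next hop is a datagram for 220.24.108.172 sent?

Routes whose prefix contains 220.24.108.172:
  0.0.0.0/0 (default, matches everything) -> Router X
  220.0.0.0/6 (220.0.0.0 - 223.255.255.255) -> Router R
  220.0.0.0/9 (220.0.0.0 - 220.127.255.255) -> Router L
  220.24.0.0/13 (220.24.0.0 - 220.31.255.255) -> Router Y
  220.24.0.0/15 (220.24.0.0 - 220.25.255.255) -> Router B
More-specific entries that do NOT match:
  220.24.108.188/30 (220.24.108.188 - 220.24.108.191) does not contain 220.24.108.172
  220.24.108.160/29 (220.24.108.160 - 220.24.108.167) does not contain 220.24.108.172
  220.24.108.0/26 (220.24.108.0 - 220.24.108.63) does not contain 220.24.108.172
  220.24.236.128/25 (220.24.236.128 - 220.24.236.255) does not contain 220.24.108.172
  220.24.76.128/25 (220.24.76.128 - 220.24.76.255) does not contain 220.24.108.172
  220.24.109.0/24 (220.24.109.0 - 220.24.109.255) does not contain 220.24.108.172
  220.28.0.0/16 (220.28.0.0 - 220.28.255.255) does not contain 220.24.108.172
Longest matching prefix is /15 -> next hop Router B.

Router B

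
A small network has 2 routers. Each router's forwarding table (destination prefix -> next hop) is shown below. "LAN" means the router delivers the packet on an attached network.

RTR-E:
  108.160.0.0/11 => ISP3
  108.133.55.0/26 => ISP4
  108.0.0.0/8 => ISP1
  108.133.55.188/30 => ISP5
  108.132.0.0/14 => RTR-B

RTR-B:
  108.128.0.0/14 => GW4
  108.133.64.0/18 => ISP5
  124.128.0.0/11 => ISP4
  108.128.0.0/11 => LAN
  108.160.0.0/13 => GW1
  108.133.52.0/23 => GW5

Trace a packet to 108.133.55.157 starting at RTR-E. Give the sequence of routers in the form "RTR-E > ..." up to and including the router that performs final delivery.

At RTR-E: longest match for 108.133.55.157 is 108.132.0.0/14 -> RTR-B
At RTR-B: longest match for 108.133.55.157 is 108.128.0.0/11 -> LAN

RTR-E > RTR-B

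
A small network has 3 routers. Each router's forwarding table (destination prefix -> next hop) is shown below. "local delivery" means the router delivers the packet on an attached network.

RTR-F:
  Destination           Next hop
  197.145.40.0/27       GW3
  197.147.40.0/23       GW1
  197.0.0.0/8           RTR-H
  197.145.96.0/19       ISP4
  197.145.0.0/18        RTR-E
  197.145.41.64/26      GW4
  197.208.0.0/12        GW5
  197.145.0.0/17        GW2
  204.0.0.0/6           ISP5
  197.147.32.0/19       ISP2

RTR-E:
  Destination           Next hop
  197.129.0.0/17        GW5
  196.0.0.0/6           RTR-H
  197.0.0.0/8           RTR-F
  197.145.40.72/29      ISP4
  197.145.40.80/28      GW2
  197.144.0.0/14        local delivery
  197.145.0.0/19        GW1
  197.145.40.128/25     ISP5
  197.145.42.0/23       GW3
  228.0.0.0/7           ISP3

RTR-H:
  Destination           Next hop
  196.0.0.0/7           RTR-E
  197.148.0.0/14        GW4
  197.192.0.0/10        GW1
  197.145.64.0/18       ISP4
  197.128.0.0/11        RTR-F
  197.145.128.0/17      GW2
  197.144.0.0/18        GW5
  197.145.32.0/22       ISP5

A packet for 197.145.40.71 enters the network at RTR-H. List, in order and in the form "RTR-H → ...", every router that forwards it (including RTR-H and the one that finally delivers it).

RTR-H → RTR-F → RTR-E

At RTR-H: longest match for 197.145.40.71 is 197.128.0.0/11 -> RTR-F
At RTR-F: longest match for 197.145.40.71 is 197.145.0.0/18 -> RTR-E
At RTR-E: longest match for 197.145.40.71 is 197.144.0.0/14 -> local delivery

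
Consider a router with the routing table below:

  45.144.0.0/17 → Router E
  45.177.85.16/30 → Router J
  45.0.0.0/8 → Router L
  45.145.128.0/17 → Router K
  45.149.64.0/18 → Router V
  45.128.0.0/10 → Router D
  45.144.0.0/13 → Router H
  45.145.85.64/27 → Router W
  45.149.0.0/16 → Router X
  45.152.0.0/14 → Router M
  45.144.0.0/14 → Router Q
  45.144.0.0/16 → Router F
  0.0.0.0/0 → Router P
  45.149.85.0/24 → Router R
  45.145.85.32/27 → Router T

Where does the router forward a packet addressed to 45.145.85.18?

Routes whose prefix contains 45.145.85.18:
  0.0.0.0/0 (default, matches everything) -> Router P
  45.0.0.0/8 (45.0.0.0 - 45.255.255.255) -> Router L
  45.128.0.0/10 (45.128.0.0 - 45.191.255.255) -> Router D
  45.144.0.0/13 (45.144.0.0 - 45.151.255.255) -> Router H
  45.144.0.0/14 (45.144.0.0 - 45.147.255.255) -> Router Q
More-specific entries that do NOT match:
  45.177.85.16/30 (45.177.85.16 - 45.177.85.19) does not contain 45.145.85.18
  45.145.85.64/27 (45.145.85.64 - 45.145.85.95) does not contain 45.145.85.18
  45.145.85.32/27 (45.145.85.32 - 45.145.85.63) does not contain 45.145.85.18
  45.149.85.0/24 (45.149.85.0 - 45.149.85.255) does not contain 45.145.85.18
  45.149.64.0/18 (45.149.64.0 - 45.149.127.255) does not contain 45.145.85.18
  45.144.0.0/17 (45.144.0.0 - 45.144.127.255) does not contain 45.145.85.18
  45.145.128.0/17 (45.145.128.0 - 45.145.255.255) does not contain 45.145.85.18
  45.149.0.0/16 (45.149.0.0 - 45.149.255.255) does not contain 45.145.85.18
  45.144.0.0/16 (45.144.0.0 - 45.144.255.255) does not contain 45.145.85.18
Longest matching prefix is /14 -> next hop Router Q.

Router Q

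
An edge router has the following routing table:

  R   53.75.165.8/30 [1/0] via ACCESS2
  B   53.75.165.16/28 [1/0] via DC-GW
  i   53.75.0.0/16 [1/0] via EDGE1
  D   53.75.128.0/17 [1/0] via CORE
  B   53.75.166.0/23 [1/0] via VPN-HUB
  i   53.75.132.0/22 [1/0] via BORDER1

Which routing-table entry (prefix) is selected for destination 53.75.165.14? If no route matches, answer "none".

53.75.128.0/17

Entries matching 53.75.165.14:
  53.75.0.0/16 (53.75.0.0 - 53.75.255.255)
  53.75.128.0/17 (53.75.128.0 - 53.75.255.255)
Most specific is 53.75.128.0/17.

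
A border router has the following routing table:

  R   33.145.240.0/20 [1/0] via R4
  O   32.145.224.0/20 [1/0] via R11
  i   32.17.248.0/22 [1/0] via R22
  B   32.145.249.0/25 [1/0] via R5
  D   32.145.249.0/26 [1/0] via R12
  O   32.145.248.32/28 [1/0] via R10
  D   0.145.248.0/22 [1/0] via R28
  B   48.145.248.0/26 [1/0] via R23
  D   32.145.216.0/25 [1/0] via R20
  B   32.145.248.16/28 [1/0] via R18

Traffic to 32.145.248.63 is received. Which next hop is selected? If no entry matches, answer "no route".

No entry's prefix contains 32.145.248.63; there is no default route.

no route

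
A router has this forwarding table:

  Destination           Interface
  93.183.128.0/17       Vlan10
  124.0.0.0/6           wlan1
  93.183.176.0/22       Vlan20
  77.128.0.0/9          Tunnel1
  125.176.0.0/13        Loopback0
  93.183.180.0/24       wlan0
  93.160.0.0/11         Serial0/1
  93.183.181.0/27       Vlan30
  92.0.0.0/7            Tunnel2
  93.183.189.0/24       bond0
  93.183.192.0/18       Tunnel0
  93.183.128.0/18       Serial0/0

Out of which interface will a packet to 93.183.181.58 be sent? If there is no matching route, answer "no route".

Serial0/0

Routes whose prefix contains 93.183.181.58:
  92.0.0.0/7 (92.0.0.0 - 93.255.255.255) -> Tunnel2
  93.160.0.0/11 (93.160.0.0 - 93.191.255.255) -> Serial0/1
  93.183.128.0/17 (93.183.128.0 - 93.183.255.255) -> Vlan10
  93.183.128.0/18 (93.183.128.0 - 93.183.191.255) -> Serial0/0
More-specific entries that do NOT match:
  93.183.181.0/27 (93.183.181.0 - 93.183.181.31) does not contain 93.183.181.58
  93.183.180.0/24 (93.183.180.0 - 93.183.180.255) does not contain 93.183.181.58
  93.183.189.0/24 (93.183.189.0 - 93.183.189.255) does not contain 93.183.181.58
  93.183.176.0/22 (93.183.176.0 - 93.183.179.255) does not contain 93.183.181.58
Longest matching prefix is /18 -> interface Serial0/0.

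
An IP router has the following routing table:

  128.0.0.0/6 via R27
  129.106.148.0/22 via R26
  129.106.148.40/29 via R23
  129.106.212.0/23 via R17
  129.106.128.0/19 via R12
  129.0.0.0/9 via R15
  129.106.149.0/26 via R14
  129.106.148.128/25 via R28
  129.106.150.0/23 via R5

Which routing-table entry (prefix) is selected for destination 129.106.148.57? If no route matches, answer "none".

Entries matching 129.106.148.57:
  128.0.0.0/6 (128.0.0.0 - 131.255.255.255)
  129.0.0.0/9 (129.0.0.0 - 129.127.255.255)
  129.106.128.0/19 (129.106.128.0 - 129.106.159.255)
  129.106.148.0/22 (129.106.148.0 - 129.106.151.255)
Most specific is 129.106.148.0/22.

129.106.148.0/22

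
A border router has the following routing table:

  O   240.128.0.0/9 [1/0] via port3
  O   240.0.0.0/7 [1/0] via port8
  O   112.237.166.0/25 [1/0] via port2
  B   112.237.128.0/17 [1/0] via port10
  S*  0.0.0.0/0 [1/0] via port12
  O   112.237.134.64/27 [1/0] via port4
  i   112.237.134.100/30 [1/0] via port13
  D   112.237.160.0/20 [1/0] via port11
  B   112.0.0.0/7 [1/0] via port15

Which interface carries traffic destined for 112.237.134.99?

port10

Routes whose prefix contains 112.237.134.99:
  0.0.0.0/0 (default, matches everything) -> port12
  112.0.0.0/7 (112.0.0.0 - 113.255.255.255) -> port15
  112.237.128.0/17 (112.237.128.0 - 112.237.255.255) -> port10
More-specific entries that do NOT match:
  112.237.134.100/30 (112.237.134.100 - 112.237.134.103) does not contain 112.237.134.99
  112.237.134.64/27 (112.237.134.64 - 112.237.134.95) does not contain 112.237.134.99
  112.237.166.0/25 (112.237.166.0 - 112.237.166.127) does not contain 112.237.134.99
  112.237.160.0/20 (112.237.160.0 - 112.237.175.255) does not contain 112.237.134.99
Longest matching prefix is /17 -> interface port10.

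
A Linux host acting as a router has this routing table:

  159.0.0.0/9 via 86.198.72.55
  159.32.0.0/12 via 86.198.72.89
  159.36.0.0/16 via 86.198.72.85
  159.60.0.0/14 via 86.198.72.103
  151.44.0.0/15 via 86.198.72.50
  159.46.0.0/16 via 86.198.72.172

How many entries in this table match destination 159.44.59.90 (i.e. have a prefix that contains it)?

Prefixes containing 159.44.59.90:
  159.0.0.0/9 (159.0.0.0 - 159.127.255.255)
  159.32.0.0/12 (159.32.0.0 - 159.47.255.255)
Total matching entries: 2.

2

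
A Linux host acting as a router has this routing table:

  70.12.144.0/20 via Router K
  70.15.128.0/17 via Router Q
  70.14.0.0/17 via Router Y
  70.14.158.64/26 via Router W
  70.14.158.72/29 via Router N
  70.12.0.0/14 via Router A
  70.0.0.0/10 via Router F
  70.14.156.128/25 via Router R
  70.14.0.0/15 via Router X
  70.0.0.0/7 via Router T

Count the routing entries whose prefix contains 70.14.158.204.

Prefixes containing 70.14.158.204:
  70.0.0.0/7 (70.0.0.0 - 71.255.255.255)
  70.0.0.0/10 (70.0.0.0 - 70.63.255.255)
  70.12.0.0/14 (70.12.0.0 - 70.15.255.255)
  70.14.0.0/15 (70.14.0.0 - 70.15.255.255)
Total matching entries: 4.

4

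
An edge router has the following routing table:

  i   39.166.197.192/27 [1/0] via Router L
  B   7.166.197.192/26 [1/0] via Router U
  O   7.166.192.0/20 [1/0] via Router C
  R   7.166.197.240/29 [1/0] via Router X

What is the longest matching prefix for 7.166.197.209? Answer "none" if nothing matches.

Entries matching 7.166.197.209:
  7.166.192.0/20 (7.166.192.0 - 7.166.207.255)
  7.166.197.192/26 (7.166.197.192 - 7.166.197.255)
Most specific is 7.166.197.192/26.

7.166.197.192/26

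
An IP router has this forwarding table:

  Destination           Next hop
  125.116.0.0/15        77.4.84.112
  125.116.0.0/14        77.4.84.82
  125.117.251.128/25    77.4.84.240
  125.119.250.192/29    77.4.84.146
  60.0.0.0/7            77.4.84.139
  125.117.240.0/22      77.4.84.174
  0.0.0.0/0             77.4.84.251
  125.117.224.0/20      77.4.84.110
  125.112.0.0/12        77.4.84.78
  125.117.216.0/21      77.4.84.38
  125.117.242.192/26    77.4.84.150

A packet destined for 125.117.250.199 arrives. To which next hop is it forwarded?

77.4.84.112

Routes whose prefix contains 125.117.250.199:
  0.0.0.0/0 (default, matches everything) -> 77.4.84.251
  125.112.0.0/12 (125.112.0.0 - 125.127.255.255) -> 77.4.84.78
  125.116.0.0/14 (125.116.0.0 - 125.119.255.255) -> 77.4.84.82
  125.116.0.0/15 (125.116.0.0 - 125.117.255.255) -> 77.4.84.112
More-specific entries that do NOT match:
  125.119.250.192/29 (125.119.250.192 - 125.119.250.199) does not contain 125.117.250.199
  125.117.242.192/26 (125.117.242.192 - 125.117.242.255) does not contain 125.117.250.199
  125.117.251.128/25 (125.117.251.128 - 125.117.251.255) does not contain 125.117.250.199
  125.117.240.0/22 (125.117.240.0 - 125.117.243.255) does not contain 125.117.250.199
  125.117.216.0/21 (125.117.216.0 - 125.117.223.255) does not contain 125.117.250.199
  125.117.224.0/20 (125.117.224.0 - 125.117.239.255) does not contain 125.117.250.199
Longest matching prefix is /15 -> next hop 77.4.84.112.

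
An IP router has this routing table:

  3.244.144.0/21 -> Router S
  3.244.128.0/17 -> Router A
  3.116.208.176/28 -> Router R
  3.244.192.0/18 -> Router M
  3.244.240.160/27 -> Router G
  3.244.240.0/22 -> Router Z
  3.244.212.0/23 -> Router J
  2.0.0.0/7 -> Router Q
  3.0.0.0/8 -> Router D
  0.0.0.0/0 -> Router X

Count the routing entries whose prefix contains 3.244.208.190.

Prefixes containing 3.244.208.190:
  0.0.0.0/0 (default, matches everything)
  2.0.0.0/7 (2.0.0.0 - 3.255.255.255)
  3.0.0.0/8 (3.0.0.0 - 3.255.255.255)
  3.244.128.0/17 (3.244.128.0 - 3.244.255.255)
  3.244.192.0/18 (3.244.192.0 - 3.244.255.255)
Total matching entries: 5.

5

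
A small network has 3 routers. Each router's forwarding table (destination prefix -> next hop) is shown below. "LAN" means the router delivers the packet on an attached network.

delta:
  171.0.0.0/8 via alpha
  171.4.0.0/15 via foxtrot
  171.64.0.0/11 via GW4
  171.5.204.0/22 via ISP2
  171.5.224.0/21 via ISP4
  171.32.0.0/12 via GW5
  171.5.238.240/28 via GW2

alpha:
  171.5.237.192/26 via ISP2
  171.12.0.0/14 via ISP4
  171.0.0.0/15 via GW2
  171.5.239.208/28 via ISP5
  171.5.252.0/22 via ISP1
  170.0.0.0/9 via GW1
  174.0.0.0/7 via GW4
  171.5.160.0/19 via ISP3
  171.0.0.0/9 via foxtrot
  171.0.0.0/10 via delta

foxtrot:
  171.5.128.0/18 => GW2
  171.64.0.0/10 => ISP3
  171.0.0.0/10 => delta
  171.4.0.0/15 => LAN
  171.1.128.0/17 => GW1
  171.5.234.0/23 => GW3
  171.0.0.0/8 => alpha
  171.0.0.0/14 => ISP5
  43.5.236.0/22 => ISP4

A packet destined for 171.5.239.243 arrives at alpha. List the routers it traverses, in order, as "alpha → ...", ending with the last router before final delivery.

alpha → delta → foxtrot

At alpha: longest match for 171.5.239.243 is 171.0.0.0/10 -> delta
At delta: longest match for 171.5.239.243 is 171.4.0.0/15 -> foxtrot
At foxtrot: longest match for 171.5.239.243 is 171.4.0.0/15 -> LAN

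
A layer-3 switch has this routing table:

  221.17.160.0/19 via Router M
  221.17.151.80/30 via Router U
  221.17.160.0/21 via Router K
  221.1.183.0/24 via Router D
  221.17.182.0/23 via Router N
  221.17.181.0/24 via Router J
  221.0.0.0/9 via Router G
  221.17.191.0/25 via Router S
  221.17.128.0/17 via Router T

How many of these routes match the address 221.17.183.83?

4

Prefixes containing 221.17.183.83:
  221.0.0.0/9 (221.0.0.0 - 221.127.255.255)
  221.17.128.0/17 (221.17.128.0 - 221.17.255.255)
  221.17.160.0/19 (221.17.160.0 - 221.17.191.255)
  221.17.182.0/23 (221.17.182.0 - 221.17.183.255)
Total matching entries: 4.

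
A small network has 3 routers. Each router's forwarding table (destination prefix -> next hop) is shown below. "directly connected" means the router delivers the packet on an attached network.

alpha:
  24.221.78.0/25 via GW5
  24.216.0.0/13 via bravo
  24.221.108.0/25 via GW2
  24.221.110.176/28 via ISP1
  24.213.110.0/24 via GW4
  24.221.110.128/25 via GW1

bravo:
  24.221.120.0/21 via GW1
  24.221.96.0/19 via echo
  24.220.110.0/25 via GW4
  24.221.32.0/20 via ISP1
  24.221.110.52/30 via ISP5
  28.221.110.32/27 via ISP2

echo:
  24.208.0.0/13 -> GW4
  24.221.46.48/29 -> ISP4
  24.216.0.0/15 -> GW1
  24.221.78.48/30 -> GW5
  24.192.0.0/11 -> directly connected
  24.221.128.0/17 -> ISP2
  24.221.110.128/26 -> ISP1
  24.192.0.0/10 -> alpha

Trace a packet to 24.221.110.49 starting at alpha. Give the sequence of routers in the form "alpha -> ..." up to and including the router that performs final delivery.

At alpha: longest match for 24.221.110.49 is 24.216.0.0/13 -> bravo
At bravo: longest match for 24.221.110.49 is 24.221.96.0/19 -> echo
At echo: longest match for 24.221.110.49 is 24.192.0.0/11 -> directly connected

alpha -> bravo -> echo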